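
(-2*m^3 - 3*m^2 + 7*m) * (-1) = 2*m^3 + 3*m^2 - 7*m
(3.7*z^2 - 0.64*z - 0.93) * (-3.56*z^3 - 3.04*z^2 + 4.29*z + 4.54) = -13.172*z^5 - 8.9696*z^4 + 21.1294*z^3 + 16.8796*z^2 - 6.8953*z - 4.2222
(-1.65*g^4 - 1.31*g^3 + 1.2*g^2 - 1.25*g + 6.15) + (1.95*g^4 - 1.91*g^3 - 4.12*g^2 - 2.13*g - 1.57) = 0.3*g^4 - 3.22*g^3 - 2.92*g^2 - 3.38*g + 4.58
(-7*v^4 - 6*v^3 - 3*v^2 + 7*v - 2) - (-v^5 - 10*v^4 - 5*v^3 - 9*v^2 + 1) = v^5 + 3*v^4 - v^3 + 6*v^2 + 7*v - 3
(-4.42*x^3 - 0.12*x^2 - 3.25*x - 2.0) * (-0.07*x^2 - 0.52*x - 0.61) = 0.3094*x^5 + 2.3068*x^4 + 2.9861*x^3 + 1.9032*x^2 + 3.0225*x + 1.22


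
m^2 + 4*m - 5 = (m - 1)*(m + 5)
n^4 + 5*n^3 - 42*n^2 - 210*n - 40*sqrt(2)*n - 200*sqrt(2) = (n + 5)*(n - 5*sqrt(2))*(n + sqrt(2))*(n + 4*sqrt(2))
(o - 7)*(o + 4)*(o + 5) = o^3 + 2*o^2 - 43*o - 140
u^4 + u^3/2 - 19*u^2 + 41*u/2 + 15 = (u - 3)*(u - 2)*(u + 1/2)*(u + 5)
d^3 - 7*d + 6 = (d - 2)*(d - 1)*(d + 3)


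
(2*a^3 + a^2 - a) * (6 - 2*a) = -4*a^4 + 10*a^3 + 8*a^2 - 6*a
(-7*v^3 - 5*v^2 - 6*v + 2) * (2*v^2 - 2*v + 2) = -14*v^5 + 4*v^4 - 16*v^3 + 6*v^2 - 16*v + 4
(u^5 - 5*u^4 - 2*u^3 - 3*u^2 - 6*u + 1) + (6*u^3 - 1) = u^5 - 5*u^4 + 4*u^3 - 3*u^2 - 6*u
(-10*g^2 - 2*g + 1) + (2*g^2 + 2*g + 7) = 8 - 8*g^2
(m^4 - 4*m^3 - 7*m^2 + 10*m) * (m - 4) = m^5 - 8*m^4 + 9*m^3 + 38*m^2 - 40*m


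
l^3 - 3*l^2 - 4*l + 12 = (l - 3)*(l - 2)*(l + 2)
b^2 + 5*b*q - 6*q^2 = (b - q)*(b + 6*q)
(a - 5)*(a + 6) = a^2 + a - 30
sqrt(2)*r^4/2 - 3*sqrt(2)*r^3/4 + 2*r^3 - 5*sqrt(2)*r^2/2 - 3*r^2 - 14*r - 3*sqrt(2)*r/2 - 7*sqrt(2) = (r - 7/2)*(r + 2)*(r + sqrt(2))*(sqrt(2)*r/2 + 1)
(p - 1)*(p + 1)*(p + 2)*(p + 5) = p^4 + 7*p^3 + 9*p^2 - 7*p - 10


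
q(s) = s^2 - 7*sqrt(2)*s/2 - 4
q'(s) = 2*s - 7*sqrt(2)/2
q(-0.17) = -3.13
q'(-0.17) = -5.29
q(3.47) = -9.13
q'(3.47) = 1.99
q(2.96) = -9.89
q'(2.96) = 0.97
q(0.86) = -7.52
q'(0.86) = -3.23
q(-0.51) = -1.22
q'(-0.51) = -5.97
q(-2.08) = 10.62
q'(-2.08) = -9.11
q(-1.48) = 5.52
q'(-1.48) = -7.91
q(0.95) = -7.80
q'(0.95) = -3.05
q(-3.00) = 19.85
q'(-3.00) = -10.95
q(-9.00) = 121.55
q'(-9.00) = -22.95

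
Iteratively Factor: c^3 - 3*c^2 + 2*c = (c)*(c^2 - 3*c + 2) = c*(c - 1)*(c - 2)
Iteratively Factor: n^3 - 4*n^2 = (n - 4)*(n^2) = n*(n - 4)*(n)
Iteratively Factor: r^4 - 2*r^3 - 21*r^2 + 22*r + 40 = (r + 4)*(r^3 - 6*r^2 + 3*r + 10) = (r + 1)*(r + 4)*(r^2 - 7*r + 10) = (r - 5)*(r + 1)*(r + 4)*(r - 2)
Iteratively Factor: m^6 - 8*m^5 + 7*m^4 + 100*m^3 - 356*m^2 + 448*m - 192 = (m - 2)*(m^5 - 6*m^4 - 5*m^3 + 90*m^2 - 176*m + 96) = (m - 2)^2*(m^4 - 4*m^3 - 13*m^2 + 64*m - 48) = (m - 2)^2*(m + 4)*(m^3 - 8*m^2 + 19*m - 12) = (m - 2)^2*(m - 1)*(m + 4)*(m^2 - 7*m + 12) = (m - 3)*(m - 2)^2*(m - 1)*(m + 4)*(m - 4)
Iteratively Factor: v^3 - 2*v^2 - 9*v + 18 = (v + 3)*(v^2 - 5*v + 6) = (v - 3)*(v + 3)*(v - 2)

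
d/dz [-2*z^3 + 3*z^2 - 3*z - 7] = -6*z^2 + 6*z - 3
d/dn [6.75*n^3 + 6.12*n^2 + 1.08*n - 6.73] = 20.25*n^2 + 12.24*n + 1.08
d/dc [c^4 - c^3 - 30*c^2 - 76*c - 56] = 4*c^3 - 3*c^2 - 60*c - 76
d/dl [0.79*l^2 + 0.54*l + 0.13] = 1.58*l + 0.54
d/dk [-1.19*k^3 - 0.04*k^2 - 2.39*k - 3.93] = -3.57*k^2 - 0.08*k - 2.39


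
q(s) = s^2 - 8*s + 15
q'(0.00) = -8.00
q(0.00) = 15.00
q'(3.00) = -2.00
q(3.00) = 0.00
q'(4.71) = 1.42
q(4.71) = -0.50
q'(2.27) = -3.46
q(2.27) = 1.99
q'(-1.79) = -11.58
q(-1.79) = 32.52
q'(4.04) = 0.08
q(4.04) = -1.00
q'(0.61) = -6.78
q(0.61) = 10.49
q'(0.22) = -7.56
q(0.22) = 13.29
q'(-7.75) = -23.50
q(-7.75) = 137.06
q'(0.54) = -6.92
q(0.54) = 10.97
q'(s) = 2*s - 8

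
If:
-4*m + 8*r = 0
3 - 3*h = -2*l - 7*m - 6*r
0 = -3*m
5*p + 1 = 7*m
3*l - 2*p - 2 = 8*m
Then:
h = 61/45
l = 8/15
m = 0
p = -1/5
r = 0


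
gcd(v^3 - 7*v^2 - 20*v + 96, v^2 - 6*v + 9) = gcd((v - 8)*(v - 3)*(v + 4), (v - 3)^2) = v - 3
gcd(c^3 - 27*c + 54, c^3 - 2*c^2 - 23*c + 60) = c - 3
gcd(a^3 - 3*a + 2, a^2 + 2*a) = a + 2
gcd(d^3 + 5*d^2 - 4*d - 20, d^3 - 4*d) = d^2 - 4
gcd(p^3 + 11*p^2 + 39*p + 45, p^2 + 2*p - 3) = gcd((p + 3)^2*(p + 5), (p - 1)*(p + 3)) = p + 3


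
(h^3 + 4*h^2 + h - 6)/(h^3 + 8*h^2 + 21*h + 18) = (h - 1)/(h + 3)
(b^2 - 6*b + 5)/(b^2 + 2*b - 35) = (b - 1)/(b + 7)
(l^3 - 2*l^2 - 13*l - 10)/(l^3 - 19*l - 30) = (l + 1)/(l + 3)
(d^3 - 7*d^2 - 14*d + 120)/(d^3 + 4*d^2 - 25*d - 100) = (d - 6)/(d + 5)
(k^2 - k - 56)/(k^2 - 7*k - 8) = (k + 7)/(k + 1)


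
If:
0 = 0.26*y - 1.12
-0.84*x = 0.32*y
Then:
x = -1.64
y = 4.31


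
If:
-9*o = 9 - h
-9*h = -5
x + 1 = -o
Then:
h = 5/9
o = -76/81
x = -5/81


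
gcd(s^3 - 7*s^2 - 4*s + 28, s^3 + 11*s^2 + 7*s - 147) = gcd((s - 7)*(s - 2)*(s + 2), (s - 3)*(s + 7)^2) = 1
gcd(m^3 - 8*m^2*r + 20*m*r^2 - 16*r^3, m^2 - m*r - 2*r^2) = -m + 2*r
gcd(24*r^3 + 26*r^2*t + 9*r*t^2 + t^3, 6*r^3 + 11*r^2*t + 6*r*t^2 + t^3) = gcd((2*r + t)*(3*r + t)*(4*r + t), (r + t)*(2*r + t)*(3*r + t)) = 6*r^2 + 5*r*t + t^2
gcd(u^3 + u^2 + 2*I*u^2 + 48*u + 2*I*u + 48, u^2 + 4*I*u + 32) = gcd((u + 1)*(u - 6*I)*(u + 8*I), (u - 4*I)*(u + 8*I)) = u + 8*I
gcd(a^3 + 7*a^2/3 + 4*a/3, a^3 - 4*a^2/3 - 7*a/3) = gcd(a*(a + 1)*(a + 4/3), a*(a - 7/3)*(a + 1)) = a^2 + a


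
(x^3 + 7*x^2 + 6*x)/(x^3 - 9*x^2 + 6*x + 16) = x*(x + 6)/(x^2 - 10*x + 16)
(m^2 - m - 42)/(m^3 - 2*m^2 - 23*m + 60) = (m^2 - m - 42)/(m^3 - 2*m^2 - 23*m + 60)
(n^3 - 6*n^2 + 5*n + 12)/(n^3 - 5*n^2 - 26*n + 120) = (n^2 - 2*n - 3)/(n^2 - n - 30)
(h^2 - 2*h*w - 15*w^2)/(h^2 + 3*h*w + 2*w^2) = (h^2 - 2*h*w - 15*w^2)/(h^2 + 3*h*w + 2*w^2)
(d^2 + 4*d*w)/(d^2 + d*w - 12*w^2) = d/(d - 3*w)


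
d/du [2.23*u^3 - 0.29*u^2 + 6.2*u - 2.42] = 6.69*u^2 - 0.58*u + 6.2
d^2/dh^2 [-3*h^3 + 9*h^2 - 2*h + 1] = 18 - 18*h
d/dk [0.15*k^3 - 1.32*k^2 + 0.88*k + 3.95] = 0.45*k^2 - 2.64*k + 0.88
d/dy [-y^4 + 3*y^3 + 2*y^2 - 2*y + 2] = -4*y^3 + 9*y^2 + 4*y - 2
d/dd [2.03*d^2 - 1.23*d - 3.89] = 4.06*d - 1.23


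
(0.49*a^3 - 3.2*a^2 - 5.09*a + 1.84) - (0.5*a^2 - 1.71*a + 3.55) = 0.49*a^3 - 3.7*a^2 - 3.38*a - 1.71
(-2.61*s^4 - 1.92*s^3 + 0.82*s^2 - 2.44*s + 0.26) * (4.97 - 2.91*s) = 7.5951*s^5 - 7.3845*s^4 - 11.9286*s^3 + 11.1758*s^2 - 12.8834*s + 1.2922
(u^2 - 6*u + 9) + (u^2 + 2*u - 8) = 2*u^2 - 4*u + 1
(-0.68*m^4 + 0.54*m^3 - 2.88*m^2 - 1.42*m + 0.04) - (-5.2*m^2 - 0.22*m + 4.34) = -0.68*m^4 + 0.54*m^3 + 2.32*m^2 - 1.2*m - 4.3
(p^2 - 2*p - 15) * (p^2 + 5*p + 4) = p^4 + 3*p^3 - 21*p^2 - 83*p - 60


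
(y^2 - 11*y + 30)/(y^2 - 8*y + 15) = (y - 6)/(y - 3)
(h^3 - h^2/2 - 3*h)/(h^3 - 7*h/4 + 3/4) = 2*h*(h - 2)/(2*h^2 - 3*h + 1)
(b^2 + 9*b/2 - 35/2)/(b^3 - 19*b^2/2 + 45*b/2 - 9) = (2*b^2 + 9*b - 35)/(2*b^3 - 19*b^2 + 45*b - 18)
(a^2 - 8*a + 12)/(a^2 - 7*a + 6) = (a - 2)/(a - 1)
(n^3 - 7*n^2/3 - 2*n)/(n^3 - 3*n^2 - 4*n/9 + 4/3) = 3*n/(3*n - 2)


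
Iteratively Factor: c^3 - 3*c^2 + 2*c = (c - 2)*(c^2 - c) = c*(c - 2)*(c - 1)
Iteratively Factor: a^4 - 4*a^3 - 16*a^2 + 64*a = (a - 4)*(a^3 - 16*a) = a*(a - 4)*(a^2 - 16) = a*(a - 4)*(a + 4)*(a - 4)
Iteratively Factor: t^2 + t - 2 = (t - 1)*(t + 2)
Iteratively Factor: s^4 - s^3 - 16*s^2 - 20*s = (s + 2)*(s^3 - 3*s^2 - 10*s) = (s + 2)^2*(s^2 - 5*s) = (s - 5)*(s + 2)^2*(s)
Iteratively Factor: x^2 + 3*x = (x)*(x + 3)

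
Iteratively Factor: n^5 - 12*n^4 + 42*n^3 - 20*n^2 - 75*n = (n + 1)*(n^4 - 13*n^3 + 55*n^2 - 75*n) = (n - 3)*(n + 1)*(n^3 - 10*n^2 + 25*n) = (n - 5)*(n - 3)*(n + 1)*(n^2 - 5*n) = n*(n - 5)*(n - 3)*(n + 1)*(n - 5)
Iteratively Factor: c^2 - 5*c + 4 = (c - 1)*(c - 4)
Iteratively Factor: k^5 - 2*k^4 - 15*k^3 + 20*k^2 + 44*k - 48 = (k + 3)*(k^4 - 5*k^3 + 20*k - 16) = (k + 2)*(k + 3)*(k^3 - 7*k^2 + 14*k - 8) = (k - 2)*(k + 2)*(k + 3)*(k^2 - 5*k + 4) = (k - 2)*(k - 1)*(k + 2)*(k + 3)*(k - 4)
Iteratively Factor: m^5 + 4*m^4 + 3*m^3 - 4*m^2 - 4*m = (m + 2)*(m^4 + 2*m^3 - m^2 - 2*m) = (m + 1)*(m + 2)*(m^3 + m^2 - 2*m) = (m + 1)*(m + 2)^2*(m^2 - m) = (m - 1)*(m + 1)*(m + 2)^2*(m)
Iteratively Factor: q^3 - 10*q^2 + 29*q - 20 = (q - 5)*(q^2 - 5*q + 4) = (q - 5)*(q - 4)*(q - 1)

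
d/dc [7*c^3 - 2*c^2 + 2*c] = 21*c^2 - 4*c + 2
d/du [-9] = 0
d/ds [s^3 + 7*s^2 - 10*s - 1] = 3*s^2 + 14*s - 10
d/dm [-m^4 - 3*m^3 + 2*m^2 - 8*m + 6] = -4*m^3 - 9*m^2 + 4*m - 8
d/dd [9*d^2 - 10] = 18*d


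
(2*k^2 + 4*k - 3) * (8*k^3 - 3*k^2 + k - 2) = 16*k^5 + 26*k^4 - 34*k^3 + 9*k^2 - 11*k + 6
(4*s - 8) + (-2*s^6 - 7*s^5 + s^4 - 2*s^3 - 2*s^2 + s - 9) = -2*s^6 - 7*s^5 + s^4 - 2*s^3 - 2*s^2 + 5*s - 17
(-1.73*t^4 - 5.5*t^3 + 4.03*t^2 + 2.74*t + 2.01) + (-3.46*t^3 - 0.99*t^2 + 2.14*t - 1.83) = -1.73*t^4 - 8.96*t^3 + 3.04*t^2 + 4.88*t + 0.18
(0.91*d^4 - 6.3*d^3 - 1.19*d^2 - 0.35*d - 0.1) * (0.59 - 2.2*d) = -2.002*d^5 + 14.3969*d^4 - 1.099*d^3 + 0.0679000000000001*d^2 + 0.0135*d - 0.059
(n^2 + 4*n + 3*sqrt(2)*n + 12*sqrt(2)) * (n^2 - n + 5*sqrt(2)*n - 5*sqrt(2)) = n^4 + 3*n^3 + 8*sqrt(2)*n^3 + 26*n^2 + 24*sqrt(2)*n^2 - 32*sqrt(2)*n + 90*n - 120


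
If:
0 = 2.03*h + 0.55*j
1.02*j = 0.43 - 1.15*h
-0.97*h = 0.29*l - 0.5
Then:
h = -0.16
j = 0.61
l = 2.27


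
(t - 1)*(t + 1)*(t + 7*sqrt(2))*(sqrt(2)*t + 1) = sqrt(2)*t^4 + 15*t^3 + 6*sqrt(2)*t^2 - 15*t - 7*sqrt(2)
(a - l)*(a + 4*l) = a^2 + 3*a*l - 4*l^2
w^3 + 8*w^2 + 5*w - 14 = (w - 1)*(w + 2)*(w + 7)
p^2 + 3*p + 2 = (p + 1)*(p + 2)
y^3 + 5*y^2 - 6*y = y*(y - 1)*(y + 6)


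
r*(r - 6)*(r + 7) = r^3 + r^2 - 42*r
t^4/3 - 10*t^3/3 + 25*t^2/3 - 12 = (t/3 + 1/3)*(t - 6)*(t - 3)*(t - 2)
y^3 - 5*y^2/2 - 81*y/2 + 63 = (y - 7)*(y - 3/2)*(y + 6)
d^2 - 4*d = d*(d - 4)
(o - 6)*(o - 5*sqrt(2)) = o^2 - 5*sqrt(2)*o - 6*o + 30*sqrt(2)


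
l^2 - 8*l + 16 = (l - 4)^2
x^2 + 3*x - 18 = (x - 3)*(x + 6)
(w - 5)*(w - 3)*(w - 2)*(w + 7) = w^4 - 3*w^3 - 39*w^2 + 187*w - 210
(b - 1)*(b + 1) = b^2 - 1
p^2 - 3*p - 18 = (p - 6)*(p + 3)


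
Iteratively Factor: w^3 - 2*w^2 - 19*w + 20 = (w - 5)*(w^2 + 3*w - 4) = (w - 5)*(w - 1)*(w + 4)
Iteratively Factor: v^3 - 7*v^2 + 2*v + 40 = (v + 2)*(v^2 - 9*v + 20) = (v - 5)*(v + 2)*(v - 4)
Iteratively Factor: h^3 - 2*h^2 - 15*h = (h + 3)*(h^2 - 5*h) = (h - 5)*(h + 3)*(h)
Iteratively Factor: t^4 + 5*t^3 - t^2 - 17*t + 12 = (t - 1)*(t^3 + 6*t^2 + 5*t - 12) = (t - 1)*(t + 4)*(t^2 + 2*t - 3) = (t - 1)^2*(t + 4)*(t + 3)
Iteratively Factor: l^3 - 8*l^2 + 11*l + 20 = (l - 4)*(l^2 - 4*l - 5) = (l - 4)*(l + 1)*(l - 5)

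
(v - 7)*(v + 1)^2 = v^3 - 5*v^2 - 13*v - 7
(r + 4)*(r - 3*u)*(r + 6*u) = r^3 + 3*r^2*u + 4*r^2 - 18*r*u^2 + 12*r*u - 72*u^2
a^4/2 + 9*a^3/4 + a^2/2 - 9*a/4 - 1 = (a/2 + 1/2)*(a - 1)*(a + 1/2)*(a + 4)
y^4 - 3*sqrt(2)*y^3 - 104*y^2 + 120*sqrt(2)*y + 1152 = (y - 8*sqrt(2))*(y - 3*sqrt(2))*(y + 2*sqrt(2))*(y + 6*sqrt(2))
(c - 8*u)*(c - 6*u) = c^2 - 14*c*u + 48*u^2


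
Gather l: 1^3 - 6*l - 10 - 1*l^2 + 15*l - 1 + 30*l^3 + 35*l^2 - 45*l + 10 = 30*l^3 + 34*l^2 - 36*l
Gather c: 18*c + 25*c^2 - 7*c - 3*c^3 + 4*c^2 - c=-3*c^3 + 29*c^2 + 10*c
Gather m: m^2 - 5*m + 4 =m^2 - 5*m + 4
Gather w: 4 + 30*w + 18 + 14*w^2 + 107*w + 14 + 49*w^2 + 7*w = 63*w^2 + 144*w + 36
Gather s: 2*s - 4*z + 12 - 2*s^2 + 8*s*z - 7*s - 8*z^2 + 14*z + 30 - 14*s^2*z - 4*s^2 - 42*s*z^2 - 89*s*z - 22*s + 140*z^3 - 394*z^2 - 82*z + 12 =s^2*(-14*z - 6) + s*(-42*z^2 - 81*z - 27) + 140*z^3 - 402*z^2 - 72*z + 54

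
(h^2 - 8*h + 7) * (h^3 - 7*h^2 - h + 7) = h^5 - 15*h^4 + 62*h^3 - 34*h^2 - 63*h + 49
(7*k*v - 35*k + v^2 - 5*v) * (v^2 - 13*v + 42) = 7*k*v^3 - 126*k*v^2 + 749*k*v - 1470*k + v^4 - 18*v^3 + 107*v^2 - 210*v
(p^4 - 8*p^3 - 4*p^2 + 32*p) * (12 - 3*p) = -3*p^5 + 36*p^4 - 84*p^3 - 144*p^2 + 384*p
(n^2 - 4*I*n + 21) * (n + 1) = n^3 + n^2 - 4*I*n^2 + 21*n - 4*I*n + 21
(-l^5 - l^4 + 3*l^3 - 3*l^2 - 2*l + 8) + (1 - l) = -l^5 - l^4 + 3*l^3 - 3*l^2 - 3*l + 9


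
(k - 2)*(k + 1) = k^2 - k - 2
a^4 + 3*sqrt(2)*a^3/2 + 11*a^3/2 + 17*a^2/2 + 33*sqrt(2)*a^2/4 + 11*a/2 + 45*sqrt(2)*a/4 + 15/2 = (a + 5/2)*(a + 3)*(a + sqrt(2)/2)*(a + sqrt(2))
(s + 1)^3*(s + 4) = s^4 + 7*s^3 + 15*s^2 + 13*s + 4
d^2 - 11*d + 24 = (d - 8)*(d - 3)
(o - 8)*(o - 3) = o^2 - 11*o + 24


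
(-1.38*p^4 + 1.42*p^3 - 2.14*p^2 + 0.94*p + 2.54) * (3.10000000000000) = -4.278*p^4 + 4.402*p^3 - 6.634*p^2 + 2.914*p + 7.874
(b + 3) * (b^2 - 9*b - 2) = b^3 - 6*b^2 - 29*b - 6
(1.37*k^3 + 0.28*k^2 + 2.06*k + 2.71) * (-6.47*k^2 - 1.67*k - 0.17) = -8.8639*k^5 - 4.0995*k^4 - 14.0287*k^3 - 21.0215*k^2 - 4.8759*k - 0.4607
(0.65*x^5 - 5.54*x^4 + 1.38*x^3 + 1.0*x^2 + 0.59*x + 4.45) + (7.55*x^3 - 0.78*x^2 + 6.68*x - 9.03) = 0.65*x^5 - 5.54*x^4 + 8.93*x^3 + 0.22*x^2 + 7.27*x - 4.58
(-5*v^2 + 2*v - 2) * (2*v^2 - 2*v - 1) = -10*v^4 + 14*v^3 - 3*v^2 + 2*v + 2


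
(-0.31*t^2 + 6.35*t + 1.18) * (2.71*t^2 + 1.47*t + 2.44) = -0.8401*t^4 + 16.7528*t^3 + 11.7759*t^2 + 17.2286*t + 2.8792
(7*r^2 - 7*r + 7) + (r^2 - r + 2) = 8*r^2 - 8*r + 9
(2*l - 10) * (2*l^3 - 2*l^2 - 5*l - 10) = 4*l^4 - 24*l^3 + 10*l^2 + 30*l + 100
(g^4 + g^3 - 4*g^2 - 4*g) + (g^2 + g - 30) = g^4 + g^3 - 3*g^2 - 3*g - 30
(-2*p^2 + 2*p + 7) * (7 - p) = 2*p^3 - 16*p^2 + 7*p + 49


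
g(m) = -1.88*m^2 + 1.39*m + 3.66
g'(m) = 1.39 - 3.76*m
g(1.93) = -0.66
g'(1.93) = -5.87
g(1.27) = 2.39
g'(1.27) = -3.39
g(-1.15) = -0.42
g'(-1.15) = 5.71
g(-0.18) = 3.35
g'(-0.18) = 2.07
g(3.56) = -15.22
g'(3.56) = -12.00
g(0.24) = 3.89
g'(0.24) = 0.49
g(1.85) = -0.20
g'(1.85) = -5.57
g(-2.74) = -14.26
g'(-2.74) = 11.69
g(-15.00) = -440.19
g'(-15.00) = 57.79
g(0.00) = 3.66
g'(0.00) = 1.39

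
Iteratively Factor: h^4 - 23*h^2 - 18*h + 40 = (h - 1)*(h^3 + h^2 - 22*h - 40) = (h - 1)*(h + 2)*(h^2 - h - 20) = (h - 5)*(h - 1)*(h + 2)*(h + 4)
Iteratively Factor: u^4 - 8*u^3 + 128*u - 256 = (u - 4)*(u^3 - 4*u^2 - 16*u + 64) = (u - 4)^2*(u^2 - 16) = (u - 4)^3*(u + 4)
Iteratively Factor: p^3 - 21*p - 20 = (p - 5)*(p^2 + 5*p + 4) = (p - 5)*(p + 1)*(p + 4)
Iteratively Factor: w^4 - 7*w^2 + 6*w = (w + 3)*(w^3 - 3*w^2 + 2*w) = w*(w + 3)*(w^2 - 3*w + 2) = w*(w - 1)*(w + 3)*(w - 2)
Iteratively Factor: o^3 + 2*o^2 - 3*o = (o + 3)*(o^2 - o) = (o - 1)*(o + 3)*(o)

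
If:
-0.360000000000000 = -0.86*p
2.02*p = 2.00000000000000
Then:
No Solution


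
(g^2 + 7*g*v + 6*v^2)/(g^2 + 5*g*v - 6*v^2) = (-g - v)/(-g + v)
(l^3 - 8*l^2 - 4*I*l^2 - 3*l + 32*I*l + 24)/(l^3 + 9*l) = (l^2 - l*(8 + I) + 8*I)/(l*(l + 3*I))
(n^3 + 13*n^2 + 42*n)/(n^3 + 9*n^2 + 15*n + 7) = n*(n + 6)/(n^2 + 2*n + 1)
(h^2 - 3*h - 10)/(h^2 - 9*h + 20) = (h + 2)/(h - 4)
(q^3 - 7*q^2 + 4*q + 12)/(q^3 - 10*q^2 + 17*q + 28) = (q^2 - 8*q + 12)/(q^2 - 11*q + 28)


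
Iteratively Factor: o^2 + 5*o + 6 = (o + 3)*(o + 2)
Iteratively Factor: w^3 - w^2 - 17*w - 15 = (w - 5)*(w^2 + 4*w + 3) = (w - 5)*(w + 3)*(w + 1)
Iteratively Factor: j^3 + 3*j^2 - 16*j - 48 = (j + 3)*(j^2 - 16) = (j + 3)*(j + 4)*(j - 4)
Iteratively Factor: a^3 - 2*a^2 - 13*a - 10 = (a + 1)*(a^2 - 3*a - 10) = (a - 5)*(a + 1)*(a + 2)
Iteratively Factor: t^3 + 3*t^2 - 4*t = (t - 1)*(t^2 + 4*t) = t*(t - 1)*(t + 4)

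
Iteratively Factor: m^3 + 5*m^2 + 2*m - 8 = (m - 1)*(m^2 + 6*m + 8) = (m - 1)*(m + 2)*(m + 4)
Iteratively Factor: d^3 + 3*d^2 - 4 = (d - 1)*(d^2 + 4*d + 4) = (d - 1)*(d + 2)*(d + 2)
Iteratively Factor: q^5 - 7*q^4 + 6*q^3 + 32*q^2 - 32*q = (q - 4)*(q^4 - 3*q^3 - 6*q^2 + 8*q) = (q - 4)*(q + 2)*(q^3 - 5*q^2 + 4*q) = (q - 4)^2*(q + 2)*(q^2 - q) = (q - 4)^2*(q - 1)*(q + 2)*(q)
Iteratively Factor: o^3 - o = (o + 1)*(o^2 - o) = o*(o + 1)*(o - 1)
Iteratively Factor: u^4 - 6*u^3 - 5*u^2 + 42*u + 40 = (u - 5)*(u^3 - u^2 - 10*u - 8) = (u - 5)*(u + 2)*(u^2 - 3*u - 4) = (u - 5)*(u + 1)*(u + 2)*(u - 4)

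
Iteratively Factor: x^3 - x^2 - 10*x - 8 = (x + 1)*(x^2 - 2*x - 8) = (x - 4)*(x + 1)*(x + 2)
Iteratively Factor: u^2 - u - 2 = (u + 1)*(u - 2)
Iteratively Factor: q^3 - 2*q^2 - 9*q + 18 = (q - 3)*(q^2 + q - 6) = (q - 3)*(q - 2)*(q + 3)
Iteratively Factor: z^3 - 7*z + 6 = (z - 1)*(z^2 + z - 6) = (z - 2)*(z - 1)*(z + 3)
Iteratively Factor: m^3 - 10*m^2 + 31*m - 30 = (m - 5)*(m^2 - 5*m + 6) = (m - 5)*(m - 2)*(m - 3)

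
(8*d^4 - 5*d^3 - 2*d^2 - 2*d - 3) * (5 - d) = -8*d^5 + 45*d^4 - 23*d^3 - 8*d^2 - 7*d - 15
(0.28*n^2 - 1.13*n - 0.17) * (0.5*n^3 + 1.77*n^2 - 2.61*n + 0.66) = 0.14*n^5 - 0.0693999999999999*n^4 - 2.8159*n^3 + 2.8332*n^2 - 0.3021*n - 0.1122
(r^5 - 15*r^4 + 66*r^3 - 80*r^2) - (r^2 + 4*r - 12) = r^5 - 15*r^4 + 66*r^3 - 81*r^2 - 4*r + 12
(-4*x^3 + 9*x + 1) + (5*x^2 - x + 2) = -4*x^3 + 5*x^2 + 8*x + 3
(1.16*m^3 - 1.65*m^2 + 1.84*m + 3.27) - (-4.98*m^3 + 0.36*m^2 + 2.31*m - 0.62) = 6.14*m^3 - 2.01*m^2 - 0.47*m + 3.89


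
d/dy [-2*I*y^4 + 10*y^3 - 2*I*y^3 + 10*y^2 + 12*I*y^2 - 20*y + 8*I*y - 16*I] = -8*I*y^3 + y^2*(30 - 6*I) + y*(20 + 24*I) - 20 + 8*I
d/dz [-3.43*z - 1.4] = -3.43000000000000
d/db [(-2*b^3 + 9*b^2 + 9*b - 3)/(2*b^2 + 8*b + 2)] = (-2*b^4 - 16*b^3 + 21*b^2 + 24*b + 21)/(2*(b^4 + 8*b^3 + 18*b^2 + 8*b + 1))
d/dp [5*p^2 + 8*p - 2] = 10*p + 8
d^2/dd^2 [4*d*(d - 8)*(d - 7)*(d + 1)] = 48*d^2 - 336*d + 328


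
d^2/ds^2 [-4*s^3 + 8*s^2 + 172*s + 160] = 16 - 24*s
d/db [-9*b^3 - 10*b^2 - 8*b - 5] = -27*b^2 - 20*b - 8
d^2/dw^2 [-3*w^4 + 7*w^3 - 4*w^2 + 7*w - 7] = -36*w^2 + 42*w - 8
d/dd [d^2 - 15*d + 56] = 2*d - 15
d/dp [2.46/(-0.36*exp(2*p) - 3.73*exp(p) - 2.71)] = (1.7712*exp(p) + 9.1758)*exp(p)/(0.36*exp(2*p) + 3.73*exp(p) + 2.71)^2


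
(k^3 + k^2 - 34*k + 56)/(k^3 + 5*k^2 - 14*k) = (k - 4)/k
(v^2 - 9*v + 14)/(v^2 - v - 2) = (v - 7)/(v + 1)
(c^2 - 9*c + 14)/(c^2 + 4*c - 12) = (c - 7)/(c + 6)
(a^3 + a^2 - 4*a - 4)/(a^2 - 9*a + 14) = (a^2 + 3*a + 2)/(a - 7)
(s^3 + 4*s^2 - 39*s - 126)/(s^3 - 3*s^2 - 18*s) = (s + 7)/s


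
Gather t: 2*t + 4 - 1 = 2*t + 3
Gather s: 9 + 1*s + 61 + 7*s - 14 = 8*s + 56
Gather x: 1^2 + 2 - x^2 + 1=4 - x^2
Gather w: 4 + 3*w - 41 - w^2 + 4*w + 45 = -w^2 + 7*w + 8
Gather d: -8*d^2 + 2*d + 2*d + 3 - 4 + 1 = -8*d^2 + 4*d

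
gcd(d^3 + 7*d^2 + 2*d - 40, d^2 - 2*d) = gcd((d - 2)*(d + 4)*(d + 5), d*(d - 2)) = d - 2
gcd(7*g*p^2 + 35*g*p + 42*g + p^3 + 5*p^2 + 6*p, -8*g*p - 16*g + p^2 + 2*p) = p + 2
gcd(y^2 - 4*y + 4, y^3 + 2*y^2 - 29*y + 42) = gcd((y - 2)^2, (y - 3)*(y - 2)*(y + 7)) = y - 2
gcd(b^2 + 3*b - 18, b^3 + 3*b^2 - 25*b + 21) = b - 3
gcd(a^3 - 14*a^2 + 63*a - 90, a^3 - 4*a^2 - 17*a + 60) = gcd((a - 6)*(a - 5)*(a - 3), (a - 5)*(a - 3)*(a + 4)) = a^2 - 8*a + 15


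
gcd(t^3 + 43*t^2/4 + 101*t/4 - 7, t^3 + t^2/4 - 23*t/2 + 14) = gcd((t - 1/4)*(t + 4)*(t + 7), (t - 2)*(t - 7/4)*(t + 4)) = t + 4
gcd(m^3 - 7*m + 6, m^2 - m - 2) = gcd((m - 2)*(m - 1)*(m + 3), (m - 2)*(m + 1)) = m - 2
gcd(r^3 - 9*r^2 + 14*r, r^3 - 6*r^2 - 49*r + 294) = r - 7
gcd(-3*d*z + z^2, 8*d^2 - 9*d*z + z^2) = 1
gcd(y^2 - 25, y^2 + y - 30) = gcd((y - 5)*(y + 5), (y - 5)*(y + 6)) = y - 5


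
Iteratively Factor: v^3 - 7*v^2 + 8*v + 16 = (v - 4)*(v^2 - 3*v - 4) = (v - 4)^2*(v + 1)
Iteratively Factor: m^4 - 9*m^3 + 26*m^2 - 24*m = (m)*(m^3 - 9*m^2 + 26*m - 24) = m*(m - 2)*(m^2 - 7*m + 12) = m*(m - 3)*(m - 2)*(m - 4)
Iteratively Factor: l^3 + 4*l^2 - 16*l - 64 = (l + 4)*(l^2 - 16) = (l - 4)*(l + 4)*(l + 4)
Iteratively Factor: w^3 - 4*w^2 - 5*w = (w)*(w^2 - 4*w - 5) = w*(w - 5)*(w + 1)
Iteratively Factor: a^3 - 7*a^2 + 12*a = (a - 3)*(a^2 - 4*a) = (a - 4)*(a - 3)*(a)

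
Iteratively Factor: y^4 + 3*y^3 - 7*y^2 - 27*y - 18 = (y - 3)*(y^3 + 6*y^2 + 11*y + 6) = (y - 3)*(y + 2)*(y^2 + 4*y + 3) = (y - 3)*(y + 1)*(y + 2)*(y + 3)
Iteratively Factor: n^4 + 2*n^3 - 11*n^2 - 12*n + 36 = (n + 3)*(n^3 - n^2 - 8*n + 12) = (n - 2)*(n + 3)*(n^2 + n - 6) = (n - 2)^2*(n + 3)*(n + 3)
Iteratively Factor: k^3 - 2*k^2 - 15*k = (k - 5)*(k^2 + 3*k) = (k - 5)*(k + 3)*(k)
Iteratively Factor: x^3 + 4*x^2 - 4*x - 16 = (x - 2)*(x^2 + 6*x + 8) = (x - 2)*(x + 4)*(x + 2)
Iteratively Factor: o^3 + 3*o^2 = (o)*(o^2 + 3*o) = o*(o + 3)*(o)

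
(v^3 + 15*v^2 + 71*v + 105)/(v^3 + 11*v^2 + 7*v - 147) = (v^2 + 8*v + 15)/(v^2 + 4*v - 21)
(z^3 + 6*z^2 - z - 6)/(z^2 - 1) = z + 6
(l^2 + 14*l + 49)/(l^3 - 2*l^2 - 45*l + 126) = (l + 7)/(l^2 - 9*l + 18)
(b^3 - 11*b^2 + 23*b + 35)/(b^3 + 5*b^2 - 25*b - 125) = (b^2 - 6*b - 7)/(b^2 + 10*b + 25)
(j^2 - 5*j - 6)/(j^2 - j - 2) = (j - 6)/(j - 2)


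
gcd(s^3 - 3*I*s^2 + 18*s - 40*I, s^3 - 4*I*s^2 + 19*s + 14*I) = 1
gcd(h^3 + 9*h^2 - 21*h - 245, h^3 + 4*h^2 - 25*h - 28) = h + 7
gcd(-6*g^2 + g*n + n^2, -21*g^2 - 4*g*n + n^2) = 3*g + n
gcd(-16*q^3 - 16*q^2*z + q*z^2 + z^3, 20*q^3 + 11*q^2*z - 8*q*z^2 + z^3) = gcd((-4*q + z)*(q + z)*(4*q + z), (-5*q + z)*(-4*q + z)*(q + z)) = -4*q^2 - 3*q*z + z^2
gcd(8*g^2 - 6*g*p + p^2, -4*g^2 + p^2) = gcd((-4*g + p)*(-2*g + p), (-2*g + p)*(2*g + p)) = -2*g + p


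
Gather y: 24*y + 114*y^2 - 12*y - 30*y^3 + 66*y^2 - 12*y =-30*y^3 + 180*y^2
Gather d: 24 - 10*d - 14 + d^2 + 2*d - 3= d^2 - 8*d + 7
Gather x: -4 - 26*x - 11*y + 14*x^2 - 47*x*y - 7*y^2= 14*x^2 + x*(-47*y - 26) - 7*y^2 - 11*y - 4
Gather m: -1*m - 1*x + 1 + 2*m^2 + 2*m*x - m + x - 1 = 2*m^2 + m*(2*x - 2)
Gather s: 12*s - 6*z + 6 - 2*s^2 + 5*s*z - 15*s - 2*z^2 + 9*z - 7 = -2*s^2 + s*(5*z - 3) - 2*z^2 + 3*z - 1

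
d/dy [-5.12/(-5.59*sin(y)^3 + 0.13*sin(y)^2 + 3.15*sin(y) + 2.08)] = (-85.8624*sin(y)^2 + 1.3312*sin(y) + 16.128)*cos(y)/(-5.59*sin(y)^3 + 0.13*sin(y)^2 + 3.15*sin(y) + 2.08)^2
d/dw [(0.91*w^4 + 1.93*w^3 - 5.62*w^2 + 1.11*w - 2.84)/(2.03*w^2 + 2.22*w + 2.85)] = (3.6946*w^5 + 9.9785*w^4 + 18.9432*w^3 + 1.7718*w^2 - 20.5036*w + 9.4683)/(4.1209*w^4 + 9.0132*w^3 + 16.4994*w^2 + 12.654*w + 8.1225)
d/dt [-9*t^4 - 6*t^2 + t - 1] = -36*t^3 - 12*t + 1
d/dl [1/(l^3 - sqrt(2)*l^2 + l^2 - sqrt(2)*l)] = (-3*l^2 - 2*l + 2*sqrt(2)*l + sqrt(2))/(l^2*(l^2 - sqrt(2)*l + l - sqrt(2))^2)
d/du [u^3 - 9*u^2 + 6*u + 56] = 3*u^2 - 18*u + 6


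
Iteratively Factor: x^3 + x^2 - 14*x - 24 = (x + 2)*(x^2 - x - 12) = (x - 4)*(x + 2)*(x + 3)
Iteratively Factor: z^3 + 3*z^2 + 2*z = (z)*(z^2 + 3*z + 2) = z*(z + 1)*(z + 2)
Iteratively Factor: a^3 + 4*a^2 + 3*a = (a + 3)*(a^2 + a) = a*(a + 3)*(a + 1)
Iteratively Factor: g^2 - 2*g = (g - 2)*(g)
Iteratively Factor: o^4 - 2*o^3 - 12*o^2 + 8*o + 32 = (o + 2)*(o^3 - 4*o^2 - 4*o + 16) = (o + 2)^2*(o^2 - 6*o + 8) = (o - 4)*(o + 2)^2*(o - 2)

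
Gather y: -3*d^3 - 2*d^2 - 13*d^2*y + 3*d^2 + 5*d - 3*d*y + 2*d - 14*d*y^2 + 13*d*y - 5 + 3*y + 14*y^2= -3*d^3 + d^2 + 7*d + y^2*(14 - 14*d) + y*(-13*d^2 + 10*d + 3) - 5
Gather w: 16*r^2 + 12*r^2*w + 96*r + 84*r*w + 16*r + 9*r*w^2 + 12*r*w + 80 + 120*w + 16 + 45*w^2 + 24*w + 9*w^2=16*r^2 + 112*r + w^2*(9*r + 54) + w*(12*r^2 + 96*r + 144) + 96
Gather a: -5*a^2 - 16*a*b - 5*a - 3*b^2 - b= -5*a^2 + a*(-16*b - 5) - 3*b^2 - b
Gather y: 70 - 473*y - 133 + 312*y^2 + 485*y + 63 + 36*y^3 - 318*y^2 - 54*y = 36*y^3 - 6*y^2 - 42*y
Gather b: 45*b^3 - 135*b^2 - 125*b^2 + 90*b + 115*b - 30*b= 45*b^3 - 260*b^2 + 175*b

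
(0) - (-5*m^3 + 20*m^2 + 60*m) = 5*m^3 - 20*m^2 - 60*m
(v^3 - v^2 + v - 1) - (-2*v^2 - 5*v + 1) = v^3 + v^2 + 6*v - 2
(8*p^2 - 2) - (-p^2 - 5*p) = 9*p^2 + 5*p - 2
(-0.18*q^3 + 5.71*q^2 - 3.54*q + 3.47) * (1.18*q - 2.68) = -0.2124*q^4 + 7.2202*q^3 - 19.48*q^2 + 13.5818*q - 9.2996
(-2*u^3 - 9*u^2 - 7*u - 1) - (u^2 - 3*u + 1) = -2*u^3 - 10*u^2 - 4*u - 2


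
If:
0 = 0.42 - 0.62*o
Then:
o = 0.68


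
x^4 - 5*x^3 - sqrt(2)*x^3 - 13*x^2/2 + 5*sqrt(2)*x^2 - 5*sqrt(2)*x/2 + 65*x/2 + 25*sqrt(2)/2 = (x - 5)*(x - 5*sqrt(2)/2)*(x + sqrt(2)/2)*(x + sqrt(2))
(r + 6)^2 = r^2 + 12*r + 36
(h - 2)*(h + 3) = h^2 + h - 6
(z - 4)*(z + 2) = z^2 - 2*z - 8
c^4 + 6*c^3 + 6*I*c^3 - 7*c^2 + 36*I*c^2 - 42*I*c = c*(c - 1)*(c + 7)*(c + 6*I)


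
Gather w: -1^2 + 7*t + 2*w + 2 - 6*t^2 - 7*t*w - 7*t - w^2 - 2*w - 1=-6*t^2 - 7*t*w - w^2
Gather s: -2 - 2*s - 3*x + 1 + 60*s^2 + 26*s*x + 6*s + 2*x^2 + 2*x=60*s^2 + s*(26*x + 4) + 2*x^2 - x - 1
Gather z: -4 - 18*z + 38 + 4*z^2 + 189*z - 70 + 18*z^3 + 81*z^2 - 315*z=18*z^3 + 85*z^2 - 144*z - 36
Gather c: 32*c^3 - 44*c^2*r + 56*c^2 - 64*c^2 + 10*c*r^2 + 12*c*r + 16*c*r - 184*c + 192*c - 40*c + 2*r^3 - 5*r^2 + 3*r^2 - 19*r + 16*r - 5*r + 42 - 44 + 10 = 32*c^3 + c^2*(-44*r - 8) + c*(10*r^2 + 28*r - 32) + 2*r^3 - 2*r^2 - 8*r + 8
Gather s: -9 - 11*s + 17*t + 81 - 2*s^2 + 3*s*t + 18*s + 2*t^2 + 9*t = -2*s^2 + s*(3*t + 7) + 2*t^2 + 26*t + 72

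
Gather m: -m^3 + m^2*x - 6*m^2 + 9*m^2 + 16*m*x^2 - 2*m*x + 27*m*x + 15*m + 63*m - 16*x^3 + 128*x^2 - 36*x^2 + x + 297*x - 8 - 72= -m^3 + m^2*(x + 3) + m*(16*x^2 + 25*x + 78) - 16*x^3 + 92*x^2 + 298*x - 80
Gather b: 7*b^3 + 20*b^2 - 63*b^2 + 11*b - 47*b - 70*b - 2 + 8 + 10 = 7*b^3 - 43*b^2 - 106*b + 16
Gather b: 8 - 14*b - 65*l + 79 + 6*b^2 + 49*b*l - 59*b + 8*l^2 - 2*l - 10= 6*b^2 + b*(49*l - 73) + 8*l^2 - 67*l + 77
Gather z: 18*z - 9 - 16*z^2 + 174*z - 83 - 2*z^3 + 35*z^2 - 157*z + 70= -2*z^3 + 19*z^2 + 35*z - 22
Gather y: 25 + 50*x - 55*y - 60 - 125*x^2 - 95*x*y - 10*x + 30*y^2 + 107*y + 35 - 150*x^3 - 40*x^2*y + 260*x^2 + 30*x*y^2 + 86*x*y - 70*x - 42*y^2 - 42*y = -150*x^3 + 135*x^2 - 30*x + y^2*(30*x - 12) + y*(-40*x^2 - 9*x + 10)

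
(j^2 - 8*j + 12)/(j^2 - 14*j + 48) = (j - 2)/(j - 8)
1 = 1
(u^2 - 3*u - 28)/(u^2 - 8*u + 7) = (u + 4)/(u - 1)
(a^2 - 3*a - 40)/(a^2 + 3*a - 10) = (a - 8)/(a - 2)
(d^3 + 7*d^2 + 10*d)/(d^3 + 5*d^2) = (d + 2)/d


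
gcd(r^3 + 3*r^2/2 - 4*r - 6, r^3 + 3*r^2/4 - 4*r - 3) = r^2 - 4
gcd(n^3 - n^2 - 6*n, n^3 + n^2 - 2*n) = n^2 + 2*n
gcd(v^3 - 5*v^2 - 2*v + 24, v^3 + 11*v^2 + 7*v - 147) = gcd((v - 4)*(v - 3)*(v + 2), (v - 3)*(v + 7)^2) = v - 3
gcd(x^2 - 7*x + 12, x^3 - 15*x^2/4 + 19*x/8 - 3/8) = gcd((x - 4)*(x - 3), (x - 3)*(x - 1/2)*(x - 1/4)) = x - 3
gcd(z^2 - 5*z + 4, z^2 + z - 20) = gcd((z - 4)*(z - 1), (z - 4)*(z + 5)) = z - 4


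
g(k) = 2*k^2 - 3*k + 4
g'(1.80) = 4.20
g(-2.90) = 29.52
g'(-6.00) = -27.00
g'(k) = 4*k - 3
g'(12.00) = 45.00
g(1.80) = 5.08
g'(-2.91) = -14.64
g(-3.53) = 39.51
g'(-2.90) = -14.60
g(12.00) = 256.00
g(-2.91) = 29.67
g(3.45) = 17.46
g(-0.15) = 4.50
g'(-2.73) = -13.92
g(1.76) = 4.92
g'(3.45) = 10.80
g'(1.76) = 4.04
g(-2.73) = 27.10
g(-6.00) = 94.00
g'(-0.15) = -3.60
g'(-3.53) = -17.12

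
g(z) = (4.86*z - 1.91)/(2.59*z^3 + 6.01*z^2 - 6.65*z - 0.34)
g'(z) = (4.86*z - 1.91)*(-7.77*z^2 - 12.02*z + 6.65)/(2.59*z^3 + 6.01*z^2 - 6.65*z - 0.34)^2 + 4.86/(2.59*z^3 + 6.01*z^2 - 6.65*z - 0.34)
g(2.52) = 0.17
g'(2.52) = -0.12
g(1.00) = 1.83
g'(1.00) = -11.94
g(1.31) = 0.63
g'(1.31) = -1.31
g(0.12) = 1.27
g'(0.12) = -10.81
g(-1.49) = -0.64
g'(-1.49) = 0.01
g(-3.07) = -9.46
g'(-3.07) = 160.58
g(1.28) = 0.67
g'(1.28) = -1.48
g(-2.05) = -0.73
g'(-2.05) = 0.36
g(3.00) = 0.12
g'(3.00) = -0.07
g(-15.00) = 0.01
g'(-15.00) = 0.00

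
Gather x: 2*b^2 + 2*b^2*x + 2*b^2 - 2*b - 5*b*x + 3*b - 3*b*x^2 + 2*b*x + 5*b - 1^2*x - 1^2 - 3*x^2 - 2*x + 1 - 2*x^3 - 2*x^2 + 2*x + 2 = 4*b^2 + 6*b - 2*x^3 + x^2*(-3*b - 5) + x*(2*b^2 - 3*b - 1) + 2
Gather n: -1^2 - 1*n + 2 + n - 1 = 0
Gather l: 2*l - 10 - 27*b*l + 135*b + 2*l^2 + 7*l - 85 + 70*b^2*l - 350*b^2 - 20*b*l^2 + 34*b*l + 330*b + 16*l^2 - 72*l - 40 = -350*b^2 + 465*b + l^2*(18 - 20*b) + l*(70*b^2 + 7*b - 63) - 135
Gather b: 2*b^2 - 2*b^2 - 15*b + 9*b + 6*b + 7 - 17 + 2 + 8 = 0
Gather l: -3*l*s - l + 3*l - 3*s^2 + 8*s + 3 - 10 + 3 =l*(2 - 3*s) - 3*s^2 + 8*s - 4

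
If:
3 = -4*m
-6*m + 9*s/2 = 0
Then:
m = -3/4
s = -1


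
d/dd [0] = 0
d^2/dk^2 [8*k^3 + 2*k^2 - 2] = 48*k + 4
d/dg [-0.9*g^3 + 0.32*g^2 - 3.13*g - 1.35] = -2.7*g^2 + 0.64*g - 3.13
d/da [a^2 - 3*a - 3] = 2*a - 3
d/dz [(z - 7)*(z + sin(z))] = z + (z - 7)*(cos(z) + 1) + sin(z)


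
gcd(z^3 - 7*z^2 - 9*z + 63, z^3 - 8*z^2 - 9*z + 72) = z^2 - 9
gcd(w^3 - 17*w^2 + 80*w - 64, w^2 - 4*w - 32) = w - 8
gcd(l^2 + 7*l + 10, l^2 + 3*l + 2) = l + 2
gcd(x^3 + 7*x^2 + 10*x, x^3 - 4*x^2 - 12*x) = x^2 + 2*x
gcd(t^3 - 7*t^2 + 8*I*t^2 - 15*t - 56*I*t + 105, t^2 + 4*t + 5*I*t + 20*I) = t + 5*I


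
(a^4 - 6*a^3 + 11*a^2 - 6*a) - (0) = a^4 - 6*a^3 + 11*a^2 - 6*a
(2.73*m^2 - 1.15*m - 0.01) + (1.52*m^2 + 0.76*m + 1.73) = 4.25*m^2 - 0.39*m + 1.72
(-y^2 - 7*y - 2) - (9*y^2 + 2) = -10*y^2 - 7*y - 4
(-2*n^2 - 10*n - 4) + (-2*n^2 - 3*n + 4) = -4*n^2 - 13*n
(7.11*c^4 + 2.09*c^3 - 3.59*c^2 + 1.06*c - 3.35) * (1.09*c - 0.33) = 7.7499*c^5 - 0.0682000000000005*c^4 - 4.6028*c^3 + 2.3401*c^2 - 4.0013*c + 1.1055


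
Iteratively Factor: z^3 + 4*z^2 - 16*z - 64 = (z + 4)*(z^2 - 16) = (z - 4)*(z + 4)*(z + 4)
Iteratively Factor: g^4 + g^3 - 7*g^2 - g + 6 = (g + 3)*(g^3 - 2*g^2 - g + 2) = (g + 1)*(g + 3)*(g^2 - 3*g + 2) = (g - 1)*(g + 1)*(g + 3)*(g - 2)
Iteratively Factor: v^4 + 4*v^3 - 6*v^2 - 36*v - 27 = (v + 3)*(v^3 + v^2 - 9*v - 9) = (v + 1)*(v + 3)*(v^2 - 9) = (v + 1)*(v + 3)^2*(v - 3)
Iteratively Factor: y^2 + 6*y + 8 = (y + 2)*(y + 4)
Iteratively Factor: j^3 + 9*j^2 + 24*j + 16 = (j + 1)*(j^2 + 8*j + 16) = (j + 1)*(j + 4)*(j + 4)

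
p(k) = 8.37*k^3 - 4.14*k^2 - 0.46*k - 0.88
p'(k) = 25.11*k^2 - 8.28*k - 0.46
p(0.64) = -0.68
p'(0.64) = 4.53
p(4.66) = 754.07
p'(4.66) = 506.23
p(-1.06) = -15.01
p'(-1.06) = 36.53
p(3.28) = 248.43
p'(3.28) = 242.53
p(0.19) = -1.06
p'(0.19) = -1.13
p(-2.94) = -248.01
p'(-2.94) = 240.92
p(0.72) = -0.23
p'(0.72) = 6.60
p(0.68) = -0.48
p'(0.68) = 5.52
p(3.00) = 186.47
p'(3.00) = 200.69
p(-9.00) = -6433.81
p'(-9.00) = 2107.97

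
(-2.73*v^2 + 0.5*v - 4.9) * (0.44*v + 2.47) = -1.2012*v^3 - 6.5231*v^2 - 0.921*v - 12.103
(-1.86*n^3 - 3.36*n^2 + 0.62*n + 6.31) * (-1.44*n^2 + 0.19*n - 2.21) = 2.6784*n^5 + 4.485*n^4 + 2.5794*n^3 - 1.543*n^2 - 0.1713*n - 13.9451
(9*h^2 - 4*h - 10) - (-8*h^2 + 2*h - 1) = 17*h^2 - 6*h - 9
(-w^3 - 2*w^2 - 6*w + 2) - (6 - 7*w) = -w^3 - 2*w^2 + w - 4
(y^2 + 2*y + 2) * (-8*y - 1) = -8*y^3 - 17*y^2 - 18*y - 2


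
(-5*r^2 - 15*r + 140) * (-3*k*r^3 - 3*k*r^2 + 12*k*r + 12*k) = 15*k*r^5 + 60*k*r^4 - 435*k*r^3 - 660*k*r^2 + 1500*k*r + 1680*k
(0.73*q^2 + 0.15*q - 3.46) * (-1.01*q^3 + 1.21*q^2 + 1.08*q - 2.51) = -0.7373*q^5 + 0.7318*q^4 + 4.4645*q^3 - 5.8569*q^2 - 4.1133*q + 8.6846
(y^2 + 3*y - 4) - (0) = y^2 + 3*y - 4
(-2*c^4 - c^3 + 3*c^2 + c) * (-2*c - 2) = 4*c^5 + 6*c^4 - 4*c^3 - 8*c^2 - 2*c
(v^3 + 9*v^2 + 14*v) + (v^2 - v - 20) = v^3 + 10*v^2 + 13*v - 20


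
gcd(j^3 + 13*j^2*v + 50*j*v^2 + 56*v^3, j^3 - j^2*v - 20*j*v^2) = j + 4*v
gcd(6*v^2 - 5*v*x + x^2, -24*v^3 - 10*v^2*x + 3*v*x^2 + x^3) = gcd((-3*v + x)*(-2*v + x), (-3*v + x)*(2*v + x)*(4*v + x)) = -3*v + x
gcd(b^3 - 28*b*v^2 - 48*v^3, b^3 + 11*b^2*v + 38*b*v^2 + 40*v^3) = b^2 + 6*b*v + 8*v^2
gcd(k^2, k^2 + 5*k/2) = k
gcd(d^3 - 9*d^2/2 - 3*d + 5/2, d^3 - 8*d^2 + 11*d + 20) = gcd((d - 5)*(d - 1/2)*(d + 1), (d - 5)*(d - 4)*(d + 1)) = d^2 - 4*d - 5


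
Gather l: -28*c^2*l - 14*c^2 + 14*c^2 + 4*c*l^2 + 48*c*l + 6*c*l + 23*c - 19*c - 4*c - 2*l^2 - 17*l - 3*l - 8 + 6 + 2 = l^2*(4*c - 2) + l*(-28*c^2 + 54*c - 20)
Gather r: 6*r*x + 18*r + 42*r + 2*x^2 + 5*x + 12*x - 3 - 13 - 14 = r*(6*x + 60) + 2*x^2 + 17*x - 30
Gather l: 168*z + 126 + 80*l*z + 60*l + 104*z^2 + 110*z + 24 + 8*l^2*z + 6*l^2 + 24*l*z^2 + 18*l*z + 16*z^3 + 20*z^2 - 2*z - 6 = l^2*(8*z + 6) + l*(24*z^2 + 98*z + 60) + 16*z^3 + 124*z^2 + 276*z + 144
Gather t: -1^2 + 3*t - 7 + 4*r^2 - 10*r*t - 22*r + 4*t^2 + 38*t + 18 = 4*r^2 - 22*r + 4*t^2 + t*(41 - 10*r) + 10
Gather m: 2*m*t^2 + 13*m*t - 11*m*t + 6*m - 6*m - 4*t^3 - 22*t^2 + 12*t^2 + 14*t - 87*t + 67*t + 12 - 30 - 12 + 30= m*(2*t^2 + 2*t) - 4*t^3 - 10*t^2 - 6*t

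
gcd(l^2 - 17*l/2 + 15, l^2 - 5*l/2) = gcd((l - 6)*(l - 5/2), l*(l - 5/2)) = l - 5/2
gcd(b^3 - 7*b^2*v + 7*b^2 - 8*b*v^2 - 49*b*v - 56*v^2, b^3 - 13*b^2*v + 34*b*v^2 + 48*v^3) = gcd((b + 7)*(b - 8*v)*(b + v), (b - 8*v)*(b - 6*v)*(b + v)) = -b^2 + 7*b*v + 8*v^2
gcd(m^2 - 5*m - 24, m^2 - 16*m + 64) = m - 8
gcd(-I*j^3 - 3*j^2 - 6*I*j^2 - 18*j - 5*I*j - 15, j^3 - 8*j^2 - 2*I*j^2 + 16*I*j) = 1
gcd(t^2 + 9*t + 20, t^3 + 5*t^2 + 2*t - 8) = t + 4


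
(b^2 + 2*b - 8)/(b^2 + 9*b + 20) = (b - 2)/(b + 5)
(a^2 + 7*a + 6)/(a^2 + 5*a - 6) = (a + 1)/(a - 1)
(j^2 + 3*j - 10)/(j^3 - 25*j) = (j - 2)/(j*(j - 5))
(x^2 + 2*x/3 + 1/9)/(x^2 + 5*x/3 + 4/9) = (3*x + 1)/(3*x + 4)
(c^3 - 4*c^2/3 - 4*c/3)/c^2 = c - 4/3 - 4/(3*c)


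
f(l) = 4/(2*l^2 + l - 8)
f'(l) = 4*(-4*l - 1)/(2*l^2 + l - 8)^2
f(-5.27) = 0.09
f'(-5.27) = 0.04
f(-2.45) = 2.57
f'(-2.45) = 14.56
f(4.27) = 0.12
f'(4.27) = -0.07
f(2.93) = 0.33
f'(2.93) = -0.35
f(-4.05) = 0.19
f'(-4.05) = 0.14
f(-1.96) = -1.76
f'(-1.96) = 5.28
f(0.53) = -0.58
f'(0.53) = -0.26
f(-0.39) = -0.49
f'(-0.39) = 0.03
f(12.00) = 0.01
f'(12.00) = 0.00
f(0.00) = -0.50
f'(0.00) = -0.06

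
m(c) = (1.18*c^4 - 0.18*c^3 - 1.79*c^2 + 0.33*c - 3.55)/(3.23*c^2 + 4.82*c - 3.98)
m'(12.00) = 8.18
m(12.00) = 46.05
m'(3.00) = 1.72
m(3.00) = 1.82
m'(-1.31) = 0.86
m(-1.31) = 0.67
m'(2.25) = 1.28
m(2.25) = 0.70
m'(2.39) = 1.35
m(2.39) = 0.89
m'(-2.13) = 636.36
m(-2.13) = 33.50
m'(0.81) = 9.53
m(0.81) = -1.98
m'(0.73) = 23.43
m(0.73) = -3.17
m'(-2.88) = -0.50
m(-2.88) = 7.41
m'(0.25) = 3.68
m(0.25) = 1.39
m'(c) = (-6.46*c - 4.82)*(1.18*c^4 - 0.18*c^3 - 1.79*c^2 + 0.33*c - 3.55)/(3.23*c^2 + 4.82*c - 3.98)^2 + (4.72*c^3 - 0.54*c^2 - 3.58*c + 0.33)/(3.23*c^2 + 4.82*c - 3.98)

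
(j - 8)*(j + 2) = j^2 - 6*j - 16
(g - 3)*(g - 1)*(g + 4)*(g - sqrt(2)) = g^4 - sqrt(2)*g^3 - 13*g^2 + 12*g + 13*sqrt(2)*g - 12*sqrt(2)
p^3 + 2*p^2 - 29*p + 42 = (p - 3)*(p - 2)*(p + 7)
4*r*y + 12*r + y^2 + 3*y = (4*r + y)*(y + 3)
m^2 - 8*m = m*(m - 8)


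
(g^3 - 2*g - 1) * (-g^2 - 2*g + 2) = -g^5 - 2*g^4 + 4*g^3 + 5*g^2 - 2*g - 2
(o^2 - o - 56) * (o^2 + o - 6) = o^4 - 63*o^2 - 50*o + 336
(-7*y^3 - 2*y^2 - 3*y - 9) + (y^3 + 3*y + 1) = -6*y^3 - 2*y^2 - 8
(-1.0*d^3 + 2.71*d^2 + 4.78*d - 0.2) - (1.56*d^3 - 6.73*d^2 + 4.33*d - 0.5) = -2.56*d^3 + 9.44*d^2 + 0.45*d + 0.3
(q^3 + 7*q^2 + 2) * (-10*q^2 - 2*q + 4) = -10*q^5 - 72*q^4 - 10*q^3 + 8*q^2 - 4*q + 8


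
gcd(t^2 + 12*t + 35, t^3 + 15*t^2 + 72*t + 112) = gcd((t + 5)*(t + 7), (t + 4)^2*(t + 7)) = t + 7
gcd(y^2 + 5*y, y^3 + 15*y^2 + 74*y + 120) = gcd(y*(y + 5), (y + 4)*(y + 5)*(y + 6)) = y + 5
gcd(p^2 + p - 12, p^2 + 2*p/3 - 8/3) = 1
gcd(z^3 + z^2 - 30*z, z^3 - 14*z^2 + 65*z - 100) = z - 5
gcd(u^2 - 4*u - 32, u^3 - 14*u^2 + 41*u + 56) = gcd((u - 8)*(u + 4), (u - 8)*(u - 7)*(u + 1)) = u - 8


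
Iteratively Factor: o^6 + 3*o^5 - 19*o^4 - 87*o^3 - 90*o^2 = (o)*(o^5 + 3*o^4 - 19*o^3 - 87*o^2 - 90*o) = o*(o + 3)*(o^4 - 19*o^2 - 30*o) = o^2*(o + 3)*(o^3 - 19*o - 30) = o^2*(o + 2)*(o + 3)*(o^2 - 2*o - 15) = o^2*(o - 5)*(o + 2)*(o + 3)*(o + 3)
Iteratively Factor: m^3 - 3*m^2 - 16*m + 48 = (m - 3)*(m^2 - 16) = (m - 4)*(m - 3)*(m + 4)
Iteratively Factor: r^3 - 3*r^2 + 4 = (r - 2)*(r^2 - r - 2) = (r - 2)*(r + 1)*(r - 2)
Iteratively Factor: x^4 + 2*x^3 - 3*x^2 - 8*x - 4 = (x + 2)*(x^3 - 3*x - 2) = (x - 2)*(x + 2)*(x^2 + 2*x + 1) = (x - 2)*(x + 1)*(x + 2)*(x + 1)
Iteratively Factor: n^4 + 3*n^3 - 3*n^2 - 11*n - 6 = (n + 1)*(n^3 + 2*n^2 - 5*n - 6) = (n + 1)*(n + 3)*(n^2 - n - 2) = (n + 1)^2*(n + 3)*(n - 2)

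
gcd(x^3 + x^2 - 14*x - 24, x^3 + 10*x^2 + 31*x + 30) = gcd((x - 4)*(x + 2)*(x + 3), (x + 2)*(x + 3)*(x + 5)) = x^2 + 5*x + 6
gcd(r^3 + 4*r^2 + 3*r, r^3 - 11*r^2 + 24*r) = r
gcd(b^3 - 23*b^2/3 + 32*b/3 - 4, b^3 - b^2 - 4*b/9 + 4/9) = b^2 - 5*b/3 + 2/3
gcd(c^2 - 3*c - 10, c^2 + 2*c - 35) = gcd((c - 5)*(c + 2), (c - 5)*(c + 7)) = c - 5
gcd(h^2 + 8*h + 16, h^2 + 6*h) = 1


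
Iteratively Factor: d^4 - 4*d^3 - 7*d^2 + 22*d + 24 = (d - 4)*(d^3 - 7*d - 6) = (d - 4)*(d + 2)*(d^2 - 2*d - 3) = (d - 4)*(d + 1)*(d + 2)*(d - 3)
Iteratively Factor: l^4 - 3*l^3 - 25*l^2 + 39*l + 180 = (l + 3)*(l^3 - 6*l^2 - 7*l + 60) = (l - 5)*(l + 3)*(l^2 - l - 12) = (l - 5)*(l + 3)^2*(l - 4)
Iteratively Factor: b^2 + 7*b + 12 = (b + 3)*(b + 4)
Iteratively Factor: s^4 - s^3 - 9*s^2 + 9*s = (s + 3)*(s^3 - 4*s^2 + 3*s) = (s - 1)*(s + 3)*(s^2 - 3*s) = (s - 3)*(s - 1)*(s + 3)*(s)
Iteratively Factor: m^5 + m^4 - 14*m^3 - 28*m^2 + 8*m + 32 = (m + 2)*(m^4 - m^3 - 12*m^2 - 4*m + 16) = (m - 1)*(m + 2)*(m^3 - 12*m - 16) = (m - 4)*(m - 1)*(m + 2)*(m^2 + 4*m + 4) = (m - 4)*(m - 1)*(m + 2)^2*(m + 2)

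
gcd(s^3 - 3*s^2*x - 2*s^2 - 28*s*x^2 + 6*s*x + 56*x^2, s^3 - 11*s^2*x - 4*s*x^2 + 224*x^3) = -s^2 + 3*s*x + 28*x^2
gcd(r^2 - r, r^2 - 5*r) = r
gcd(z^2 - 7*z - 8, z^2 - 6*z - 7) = z + 1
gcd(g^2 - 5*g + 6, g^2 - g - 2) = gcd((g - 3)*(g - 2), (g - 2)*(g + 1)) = g - 2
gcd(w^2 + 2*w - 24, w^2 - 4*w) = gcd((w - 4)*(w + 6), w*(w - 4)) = w - 4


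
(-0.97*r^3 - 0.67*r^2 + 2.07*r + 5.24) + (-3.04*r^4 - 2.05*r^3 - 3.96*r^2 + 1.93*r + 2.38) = -3.04*r^4 - 3.02*r^3 - 4.63*r^2 + 4.0*r + 7.62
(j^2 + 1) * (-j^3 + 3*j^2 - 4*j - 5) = -j^5 + 3*j^4 - 5*j^3 - 2*j^2 - 4*j - 5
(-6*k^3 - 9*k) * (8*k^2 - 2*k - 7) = -48*k^5 + 12*k^4 - 30*k^3 + 18*k^2 + 63*k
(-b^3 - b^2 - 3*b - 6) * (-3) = 3*b^3 + 3*b^2 + 9*b + 18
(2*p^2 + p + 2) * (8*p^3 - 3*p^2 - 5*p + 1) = 16*p^5 + 2*p^4 + 3*p^3 - 9*p^2 - 9*p + 2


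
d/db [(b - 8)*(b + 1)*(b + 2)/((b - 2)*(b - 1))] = (b^4 - 6*b^3 + 43*b^2 + 12*b - 92)/(b^4 - 6*b^3 + 13*b^2 - 12*b + 4)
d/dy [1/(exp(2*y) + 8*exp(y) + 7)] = 2*(-exp(y) - 4)*exp(y)/(exp(2*y) + 8*exp(y) + 7)^2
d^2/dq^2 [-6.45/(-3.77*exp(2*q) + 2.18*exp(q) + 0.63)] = ((14.061 - 97.266*exp(q))*(-3.77*exp(2*q) + 2.18*exp(q) + 0.63) - 6.45*(7.54*exp(q) - 2.18)*(15.08*exp(q) - 4.36)*exp(q))*exp(q)/(-3.77*exp(2*q) + 2.18*exp(q) + 0.63)^3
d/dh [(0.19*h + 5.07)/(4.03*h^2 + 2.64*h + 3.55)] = (0.7657*h^2 + 0.5016*h - (0.19*h + 5.07)*(8.06*h + 2.64) + 0.6745)/(4.03*h^2 + 2.64*h + 3.55)^2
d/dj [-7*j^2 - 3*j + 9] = -14*j - 3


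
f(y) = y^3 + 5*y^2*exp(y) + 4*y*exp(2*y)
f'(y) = 5*y^2*exp(y) + 3*y^2 + 8*y*exp(2*y) + 10*y*exp(y) + 4*exp(2*y)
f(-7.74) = -463.55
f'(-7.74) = 179.82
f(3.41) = 14293.32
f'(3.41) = 31478.58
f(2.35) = 1336.01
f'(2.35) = 3059.31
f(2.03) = 636.00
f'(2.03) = 1497.21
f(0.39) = 4.59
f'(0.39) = 22.87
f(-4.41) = -84.59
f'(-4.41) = 58.99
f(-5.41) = -157.69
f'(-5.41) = 88.22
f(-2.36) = -10.60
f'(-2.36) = 16.98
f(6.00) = 3978948.18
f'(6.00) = 8560180.06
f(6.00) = 3978948.18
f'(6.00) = 8560180.06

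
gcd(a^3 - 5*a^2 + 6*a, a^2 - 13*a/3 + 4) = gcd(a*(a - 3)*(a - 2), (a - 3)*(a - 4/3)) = a - 3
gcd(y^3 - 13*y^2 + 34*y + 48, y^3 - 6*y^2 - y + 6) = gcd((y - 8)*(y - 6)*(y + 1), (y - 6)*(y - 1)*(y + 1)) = y^2 - 5*y - 6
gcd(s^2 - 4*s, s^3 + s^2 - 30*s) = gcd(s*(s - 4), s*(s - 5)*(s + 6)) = s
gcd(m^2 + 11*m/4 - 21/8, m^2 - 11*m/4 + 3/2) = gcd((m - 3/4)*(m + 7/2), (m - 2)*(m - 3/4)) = m - 3/4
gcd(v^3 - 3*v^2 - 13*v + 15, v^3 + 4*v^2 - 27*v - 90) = v^2 - 2*v - 15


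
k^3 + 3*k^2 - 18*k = k*(k - 3)*(k + 6)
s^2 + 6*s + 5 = (s + 1)*(s + 5)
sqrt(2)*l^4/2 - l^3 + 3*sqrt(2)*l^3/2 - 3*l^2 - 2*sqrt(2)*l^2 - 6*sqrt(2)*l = l*(l + 3)*(l - 2*sqrt(2))*(sqrt(2)*l/2 + 1)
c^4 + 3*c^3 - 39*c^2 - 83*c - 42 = (c - 6)*(c + 1)^2*(c + 7)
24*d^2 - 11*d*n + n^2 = (-8*d + n)*(-3*d + n)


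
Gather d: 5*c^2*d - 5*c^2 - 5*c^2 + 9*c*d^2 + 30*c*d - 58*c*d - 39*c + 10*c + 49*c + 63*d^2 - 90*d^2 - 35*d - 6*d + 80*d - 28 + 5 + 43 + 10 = -10*c^2 + 20*c + d^2*(9*c - 27) + d*(5*c^2 - 28*c + 39) + 30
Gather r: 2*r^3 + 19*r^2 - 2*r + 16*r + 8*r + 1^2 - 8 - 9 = 2*r^3 + 19*r^2 + 22*r - 16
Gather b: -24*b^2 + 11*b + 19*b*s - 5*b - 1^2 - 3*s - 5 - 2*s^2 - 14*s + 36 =-24*b^2 + b*(19*s + 6) - 2*s^2 - 17*s + 30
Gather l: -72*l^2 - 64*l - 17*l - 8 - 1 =-72*l^2 - 81*l - 9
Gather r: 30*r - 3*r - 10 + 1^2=27*r - 9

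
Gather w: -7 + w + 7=w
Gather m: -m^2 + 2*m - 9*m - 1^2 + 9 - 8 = -m^2 - 7*m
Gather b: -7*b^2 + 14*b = -7*b^2 + 14*b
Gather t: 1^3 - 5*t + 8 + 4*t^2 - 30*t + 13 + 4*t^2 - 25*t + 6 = 8*t^2 - 60*t + 28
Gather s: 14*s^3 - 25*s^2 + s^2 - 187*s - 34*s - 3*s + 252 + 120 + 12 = 14*s^3 - 24*s^2 - 224*s + 384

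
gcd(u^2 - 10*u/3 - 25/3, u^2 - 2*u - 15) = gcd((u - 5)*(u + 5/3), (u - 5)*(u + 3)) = u - 5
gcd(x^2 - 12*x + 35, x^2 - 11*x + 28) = x - 7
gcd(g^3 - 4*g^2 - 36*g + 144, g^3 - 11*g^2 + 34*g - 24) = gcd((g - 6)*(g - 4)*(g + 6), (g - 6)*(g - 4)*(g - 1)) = g^2 - 10*g + 24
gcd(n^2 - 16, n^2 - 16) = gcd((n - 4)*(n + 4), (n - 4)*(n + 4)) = n^2 - 16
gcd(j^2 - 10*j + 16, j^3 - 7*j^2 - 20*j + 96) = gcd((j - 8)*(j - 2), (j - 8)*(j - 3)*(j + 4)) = j - 8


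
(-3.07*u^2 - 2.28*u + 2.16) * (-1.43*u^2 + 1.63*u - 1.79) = 4.3901*u^4 - 1.7437*u^3 - 1.3099*u^2 + 7.602*u - 3.8664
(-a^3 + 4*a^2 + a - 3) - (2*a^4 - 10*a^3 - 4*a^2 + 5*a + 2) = -2*a^4 + 9*a^3 + 8*a^2 - 4*a - 5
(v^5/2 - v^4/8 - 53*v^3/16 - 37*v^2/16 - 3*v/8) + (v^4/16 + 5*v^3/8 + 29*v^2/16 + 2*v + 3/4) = v^5/2 - v^4/16 - 43*v^3/16 - v^2/2 + 13*v/8 + 3/4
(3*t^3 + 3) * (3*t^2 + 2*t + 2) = 9*t^5 + 6*t^4 + 6*t^3 + 9*t^2 + 6*t + 6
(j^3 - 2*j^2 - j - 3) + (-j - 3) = j^3 - 2*j^2 - 2*j - 6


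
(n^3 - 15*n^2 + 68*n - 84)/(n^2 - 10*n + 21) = (n^2 - 8*n + 12)/(n - 3)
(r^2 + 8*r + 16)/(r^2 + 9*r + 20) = (r + 4)/(r + 5)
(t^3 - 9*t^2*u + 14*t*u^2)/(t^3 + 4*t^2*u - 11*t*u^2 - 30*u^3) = t*(t^2 - 9*t*u + 14*u^2)/(t^3 + 4*t^2*u - 11*t*u^2 - 30*u^3)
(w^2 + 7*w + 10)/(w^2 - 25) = (w + 2)/(w - 5)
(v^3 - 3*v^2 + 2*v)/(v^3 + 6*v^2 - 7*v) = (v - 2)/(v + 7)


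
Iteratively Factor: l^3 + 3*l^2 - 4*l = (l)*(l^2 + 3*l - 4) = l*(l - 1)*(l + 4)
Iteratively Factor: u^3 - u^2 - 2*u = (u - 2)*(u^2 + u) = u*(u - 2)*(u + 1)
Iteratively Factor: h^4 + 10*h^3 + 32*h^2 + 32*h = (h + 2)*(h^3 + 8*h^2 + 16*h) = (h + 2)*(h + 4)*(h^2 + 4*h) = h*(h + 2)*(h + 4)*(h + 4)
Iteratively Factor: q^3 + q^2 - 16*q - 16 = (q + 4)*(q^2 - 3*q - 4) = (q - 4)*(q + 4)*(q + 1)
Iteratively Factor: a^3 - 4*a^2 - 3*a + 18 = (a + 2)*(a^2 - 6*a + 9) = (a - 3)*(a + 2)*(a - 3)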